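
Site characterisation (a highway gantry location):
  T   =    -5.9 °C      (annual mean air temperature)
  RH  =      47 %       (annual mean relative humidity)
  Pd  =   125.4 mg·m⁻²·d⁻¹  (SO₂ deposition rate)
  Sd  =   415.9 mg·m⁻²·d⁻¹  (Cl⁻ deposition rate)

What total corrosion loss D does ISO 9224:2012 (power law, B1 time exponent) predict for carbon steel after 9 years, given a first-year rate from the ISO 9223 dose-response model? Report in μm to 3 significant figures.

D(9) = 66.7 μm

carbon steel: temperature factor f = +0.150·(-15.9) = -2.3850
  Pd branch = 1.77·Pd^0.52·e^(0.02·RH+f) = 5.147 μm/a
  Sd branch = 0.102·Sd^0.62·e^(0.033·RH+0.04·T) = 15.98 μm/a
  sum: 5.147 + 15.98 → r_corr = 21.12 μm/a
ISO 9224: D(t) = r_corr · t^b with b = 0.523 (carbon steel, B1)
  D(9) = 21.12 × 9^0.523 = 21.12 × 3.156 = 66.65 μm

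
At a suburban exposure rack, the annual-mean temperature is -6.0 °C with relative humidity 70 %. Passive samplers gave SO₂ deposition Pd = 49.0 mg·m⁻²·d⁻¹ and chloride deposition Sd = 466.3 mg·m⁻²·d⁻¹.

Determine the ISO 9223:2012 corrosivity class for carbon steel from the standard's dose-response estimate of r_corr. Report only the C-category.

C3

carbon steel: T≤10 °C ⇒ hinge +0.150·(-6.0−10) = -2.4000
  SO₂ term: 1.77·49.0^0.52·exp(0.02·70-2.4000) = 4.927
  Cl⁻ term: 0.102·466.3^0.62·exp(0.033·70+0.04·-6.0) = 36.49
  sum: 4.927 + 36.49 → r_corr = 41.42 μm/a
41.4 μm/a falls in (25, 50] for carbon steel → category C3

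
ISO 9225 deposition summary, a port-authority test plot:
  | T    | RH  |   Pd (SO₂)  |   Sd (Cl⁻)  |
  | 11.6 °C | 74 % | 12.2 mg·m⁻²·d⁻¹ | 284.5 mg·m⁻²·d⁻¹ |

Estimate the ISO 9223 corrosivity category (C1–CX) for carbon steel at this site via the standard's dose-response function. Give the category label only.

carbon steel: f(T) = -0.054·(T−10) [T>10 °C] = -0.0864
  SO₂ term: 1.77·12.2^0.52·exp(0.02·74-0.0864) = 26.19
  Cl⁻ term: 0.102·284.5^0.62·exp(0.033·74+0.04·11.6) = 61.97
  sum: 26.19 + 61.97 → r_corr = 88.16 μm/a
ISO 9223 Table 2 (carbon steel): 80 < 88.2 ≤ 200 μm/a ⇒ C5

C5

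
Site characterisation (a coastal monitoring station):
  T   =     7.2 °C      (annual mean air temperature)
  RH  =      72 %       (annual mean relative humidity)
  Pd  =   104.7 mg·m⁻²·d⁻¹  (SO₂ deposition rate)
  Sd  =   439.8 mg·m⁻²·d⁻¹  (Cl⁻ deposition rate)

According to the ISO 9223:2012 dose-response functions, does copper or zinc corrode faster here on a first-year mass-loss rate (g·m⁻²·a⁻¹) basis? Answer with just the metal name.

zinc

copper: f(T) = +0.126·(T−10) [T≤10 °C] = -0.3528
  Pd branch = 0.0053·Pd^0.26·e^(0.059·RH+f) = 0.8732 μm/a
  Cl⁻ term: 0.01025·439.8^0.27·exp(0.036·72+0.049·7.2) = 1.008
  r_corr = 0.8732 + 1.008 = 1.881 μm/a
  mass loss = 1.881 μm/a × 8.96 g/cm³ = 16.85 g·m⁻²·a⁻¹
zinc: f(T) = +0.038·(T−10) [T≤10 °C] = -0.1064
  SO₂ term: 0.0129·104.7^0.44·exp(0.046·72-0.1064) = 2.463
  Cl⁻ term: 0.0175·439.8^0.57·exp(0.008·72+0.085·7.2) = 1.843
  sum: 2.463 + 1.843 → r_corr = 4.307 μm/a
  mass loss = 4.307 μm/a × 7.14 g/cm³ = 30.75 g·m⁻²·a⁻¹
Ordering by g·m⁻²·a⁻¹: zinc (30.8) > copper (16.9)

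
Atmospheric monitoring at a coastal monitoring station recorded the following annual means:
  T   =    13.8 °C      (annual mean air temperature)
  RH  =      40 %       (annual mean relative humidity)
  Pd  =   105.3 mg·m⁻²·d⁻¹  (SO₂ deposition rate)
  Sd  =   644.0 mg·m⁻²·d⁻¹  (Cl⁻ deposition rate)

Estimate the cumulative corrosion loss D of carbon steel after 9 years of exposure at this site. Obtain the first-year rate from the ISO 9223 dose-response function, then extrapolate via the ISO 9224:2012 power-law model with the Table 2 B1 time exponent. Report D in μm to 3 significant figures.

D(9) = 229 μm

carbon steel: temperature factor f = -0.054·(3.8) = -0.2052
  sulphur-dioxide contribution → 36.14 μm/a
  chloride contribution → 36.57 μm/a
  ⇒ r_corr(carbon steel) = 72.71 μm/a
Power-law: D(9) = r_corr · 9^0.523
  D(9) = 72.71 × 9^0.523 = 72.71 × 3.156 = 229.4 μm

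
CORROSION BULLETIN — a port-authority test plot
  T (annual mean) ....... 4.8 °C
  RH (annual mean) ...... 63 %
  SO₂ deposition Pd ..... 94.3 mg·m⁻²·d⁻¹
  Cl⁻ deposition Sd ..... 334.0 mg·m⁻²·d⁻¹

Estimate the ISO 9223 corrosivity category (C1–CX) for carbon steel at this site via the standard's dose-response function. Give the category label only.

carbon steel: f(T) = +0.150·(T−10) [T≤10 °C] = -0.7800
  SO₂ term: 1.77·94.3^0.52·exp(0.02·63-0.7800) = 30.42
  Cl⁻ term: 0.102·334.0^0.62·exp(0.033·63+0.04·4.8) = 36.27
  r_corr = 30.42 + 36.27 = 66.7 μm/a
Category bounds: 50…80 μm/a bracket r_corr ⇒ C4

C4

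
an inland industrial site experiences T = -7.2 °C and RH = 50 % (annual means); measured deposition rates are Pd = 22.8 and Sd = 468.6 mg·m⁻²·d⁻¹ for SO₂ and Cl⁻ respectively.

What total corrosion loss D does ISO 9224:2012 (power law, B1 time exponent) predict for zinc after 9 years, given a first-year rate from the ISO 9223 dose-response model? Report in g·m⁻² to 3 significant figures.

zinc: T≤10 °C ⇒ hinge +0.038·(-7.2−10) = -0.6536
  sulphur-dioxide contribution → 0.2649 μm/a
  chloride contribution → 0.4713 μm/a
  ⇒ r_corr(zinc) = 0.7362 μm/a
ISO 9224: D(t) = r_corr · t^b with b = 0.813 (zinc, B1)
  D(9) = 0.7362 × 9^0.813 = 0.7362 × 5.968 = 4.394 μm
  Mass loss = 4.394 μm × 7.14 g/cm³ = 31.37 g·m⁻²

D(9) = 31.4 g·m⁻²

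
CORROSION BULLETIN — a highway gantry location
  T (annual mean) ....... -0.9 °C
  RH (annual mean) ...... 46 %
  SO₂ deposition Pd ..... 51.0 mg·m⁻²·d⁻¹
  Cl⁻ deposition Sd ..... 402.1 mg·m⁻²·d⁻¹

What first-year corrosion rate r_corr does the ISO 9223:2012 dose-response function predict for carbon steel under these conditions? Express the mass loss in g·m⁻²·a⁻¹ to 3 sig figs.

carbon steel: T≤10 °C ⇒ hinge +0.150·(-0.9−10) = -1.6350
  sulphur-dioxide contribution → 6.689 μm/a
  chloride contribution → 18.49 μm/a
  ⇒ r_corr(carbon steel) = 25.18 μm/a
Convert to mass loss: 25.18 μm/a × 7.85 g/cm³ = 197.7 g·m⁻²·a⁻¹

r_corr = 198 g·m⁻²·a⁻¹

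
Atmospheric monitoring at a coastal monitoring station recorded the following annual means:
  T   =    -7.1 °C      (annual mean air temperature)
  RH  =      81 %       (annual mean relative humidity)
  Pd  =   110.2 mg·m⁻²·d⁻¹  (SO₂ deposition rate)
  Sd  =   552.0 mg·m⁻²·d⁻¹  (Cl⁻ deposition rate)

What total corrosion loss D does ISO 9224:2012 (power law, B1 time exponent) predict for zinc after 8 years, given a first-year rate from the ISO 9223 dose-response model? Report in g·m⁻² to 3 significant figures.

D(8) = 112 g·m⁻²

zinc: f(T) = +0.038·(T−10) [T≤10 °C] = -0.6498
  SO₂ term: 0.0129·110.2^0.44·exp(0.046·81-0.6498) = 2.214
  Cl⁻ term: 0.0175·552.0^0.57·exp(0.008·81+0.085·-7.1) = 0.6688
  r_corr = 2.214 + 0.6688 = 2.882 μm/a
Power-law: D(8) = r_corr · 8^0.813
  D(8) = 2.882 × 8^0.813 = 2.882 × 5.423 = 15.63 μm
  Mass loss = 15.63 μm × 7.14 g/cm³ = 111.6 g·m⁻²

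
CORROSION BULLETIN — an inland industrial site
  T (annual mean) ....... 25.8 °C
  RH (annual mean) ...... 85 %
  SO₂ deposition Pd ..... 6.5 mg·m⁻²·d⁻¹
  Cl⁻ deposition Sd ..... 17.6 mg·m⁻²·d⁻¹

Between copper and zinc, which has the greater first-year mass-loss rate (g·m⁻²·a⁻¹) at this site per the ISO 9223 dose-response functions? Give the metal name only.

copper

copper: temperature factor f = -0.080·(15.8) = -1.2640
  SO₂ term: 0.0053·6.5^0.26·exp(0.059·85-1.2640) = 0.367
  Sd branch = 0.01025·Sd^0.27·e^(0.036·RH+0.049·T) = 1.679 μm/a
  r_corr = 0.367 + 1.679 = 2.046 μm/a
  mass loss = 2.046 μm/a × 8.96 g/cm³ = 18.33 g·m⁻²·a⁻¹
zinc: f(T) = -0.071·(T−10) [T>10 °C] = -1.1218
  Pd branch = 0.0129·Pd^0.44·e^(0.046·RH+f) = 0.4777 μm/a
  Sd branch = 0.0175·Sd^0.57·e^(0.008·RH+0.085·T) = 1.587 μm/a
  sum: 0.4777 + 1.587 → r_corr = 2.065 μm/a
  mass loss = 2.065 μm/a × 7.14 g/cm³ = 14.75 g·m⁻²·a⁻¹
Ordering by g·m⁻²·a⁻¹: copper (18.3) > zinc (14.7)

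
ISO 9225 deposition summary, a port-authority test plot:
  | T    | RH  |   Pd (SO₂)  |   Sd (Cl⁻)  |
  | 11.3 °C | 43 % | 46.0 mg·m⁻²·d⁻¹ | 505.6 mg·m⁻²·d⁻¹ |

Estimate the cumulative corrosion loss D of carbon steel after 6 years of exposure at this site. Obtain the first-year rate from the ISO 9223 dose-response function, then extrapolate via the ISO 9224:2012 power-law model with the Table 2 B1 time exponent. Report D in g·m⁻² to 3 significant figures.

carbon steel: f(T) = -0.054·(T−10) [T>10 °C] = -0.0702
  SO₂ term: 1.77·46.0^0.52·exp(0.02·43-0.0702) = 28.55
  Cl⁻ term: 0.102·505.6^0.62·exp(0.033·43+0.04·11.3) = 31.44
  sum: 28.55 + 31.44 → r_corr = 59.99 μm/a
Long-term exponent b (ISO 9224 Table 2, B1) = 0.523
  D(6) = 59.99 × 6^0.523 = 59.99 × 2.553 = 153.1 μm
  Mass loss = 153.1 μm × 7.85 g/cm³ = 1202 g·m⁻²

D(6) = 1.20e+03 g·m⁻²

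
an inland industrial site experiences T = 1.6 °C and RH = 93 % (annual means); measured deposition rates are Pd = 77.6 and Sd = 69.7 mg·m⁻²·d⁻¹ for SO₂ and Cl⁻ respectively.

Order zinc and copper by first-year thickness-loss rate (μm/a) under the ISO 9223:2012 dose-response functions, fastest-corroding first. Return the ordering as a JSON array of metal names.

zinc: f(T) = +0.038·(T−10) [T≤10 °C] = -0.3192
  sulphur-dioxide contribution → 4.586 μm/a
  chloride contribution → 0.4741 μm/a
  total first-year rate 5.06 μm/a
copper: f(T) = +0.126·(T−10) [T≤10 °C] = -1.0584
  sulphur-dioxide contribution → 1.377 μm/a
  chloride contribution → 0.9919 μm/a
  total first-year rate 2.369 μm/a
Ordering by μm/a: zinc (5.06) > copper (2.37)

["zinc", "copper"]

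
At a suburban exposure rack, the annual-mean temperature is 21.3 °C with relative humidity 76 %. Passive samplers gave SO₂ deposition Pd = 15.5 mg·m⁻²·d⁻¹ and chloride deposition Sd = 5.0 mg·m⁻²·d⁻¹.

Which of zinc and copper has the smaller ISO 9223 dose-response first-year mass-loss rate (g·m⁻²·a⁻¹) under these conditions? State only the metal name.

zinc

zinc: T>10 °C ⇒ hinge -0.071·(21.3−10) = -0.8023
  sulphur-dioxide contribution → 0.6371 μm/a
  chloride contribution → 0.4918 μm/a
  total first-year rate 1.129 μm/a
  mass loss = 1.129 μm/a × 7.14 g/cm³ = 8.06 g·m⁻²·a⁻¹
copper: f(T) = -0.080·(T−10) [T>10 °C] = -0.9040
  sulphur-dioxide contribution → 0.3877 μm/a
  chloride contribution → 0.6933 μm/a
  total first-year rate 1.081 μm/a
  mass loss = 1.081 μm/a × 8.96 g/cm³ = 9.686 g·m⁻²·a⁻¹
Ordering by g·m⁻²·a⁻¹: copper (9.69) > zinc (8.06)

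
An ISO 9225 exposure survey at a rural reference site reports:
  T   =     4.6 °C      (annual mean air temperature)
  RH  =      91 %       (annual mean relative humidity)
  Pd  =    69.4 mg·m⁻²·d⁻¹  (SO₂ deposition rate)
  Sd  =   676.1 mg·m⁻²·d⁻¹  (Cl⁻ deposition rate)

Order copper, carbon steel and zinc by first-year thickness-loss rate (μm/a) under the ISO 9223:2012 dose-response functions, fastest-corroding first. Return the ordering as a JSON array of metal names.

copper: temperature factor f = +0.126·(-5.4) = -0.6804
  Pd branch = 0.0053·Pd^0.26·e^(0.059·RH+f) = 1.735 μm/a
  Sd branch = 0.01025·Sd^0.27·e^(0.036·RH+0.049·T) = 1.975 μm/a
  sum: 1.735 + 1.975 → r_corr = 3.709 μm/a
carbon steel: temperature factor f = +0.150·(-5.4) = -0.8100
  SO₂ term: 1.77·69.4^0.52·exp(0.02·91-0.8100) = 44.07
  Cl⁻ term: 0.102·676.1^0.62·exp(0.033·91+0.04·4.6) = 140.4
  r_corr = 44.07 + 140.4 = 184.4 μm/a
zinc: temperature factor f = +0.038·(-5.4) = -0.2052
  SO₂ term: 0.0129·69.4^0.44·exp(0.046·91-0.2052) = 4.463
  Sd branch = 0.0175·Sd^0.57·e^(0.008·RH+0.085·T) = 2.198 μm/a
  sum: 4.463 + 2.198 → r_corr = 6.661 μm/a
Ordering by μm/a: carbon steel (184) > zinc (6.66) > copper (3.71)

["carbon steel", "zinc", "copper"]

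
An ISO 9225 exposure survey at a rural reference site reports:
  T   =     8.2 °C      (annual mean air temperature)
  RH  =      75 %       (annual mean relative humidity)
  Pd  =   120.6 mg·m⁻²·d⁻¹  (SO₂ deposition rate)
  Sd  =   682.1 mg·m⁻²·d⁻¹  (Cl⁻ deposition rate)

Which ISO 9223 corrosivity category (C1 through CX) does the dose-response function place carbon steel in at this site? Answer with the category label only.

C5

carbon steel: f(T) = +0.150·(T−10) [T≤10 °C] = -0.2700
  Pd branch = 1.77·Pd^0.52·e^(0.02·RH+f) = 73.19 μm/a
  Sd branch = 0.102·Sd^0.62·e^(0.033·RH+0.04·T) = 96.14 μm/a
  r_corr = 73.19 + 96.14 = 169.3 μm/a
ISO 9223 Table 2 (carbon steel): 80 < 169 ≤ 200 μm/a ⇒ C5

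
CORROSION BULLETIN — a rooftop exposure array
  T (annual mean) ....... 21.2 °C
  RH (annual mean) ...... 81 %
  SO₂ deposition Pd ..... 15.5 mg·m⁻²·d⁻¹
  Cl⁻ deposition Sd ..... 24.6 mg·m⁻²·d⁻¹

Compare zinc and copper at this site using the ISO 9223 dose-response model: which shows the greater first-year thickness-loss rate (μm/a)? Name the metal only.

zinc: T>10 °C ⇒ hinge -0.071·(21.2−10) = -0.7952
  sulphur-dioxide contribution → 0.8075 μm/a
  chloride contribution → 1.259 μm/a
  ⇒ r_corr(zinc) = 2.066 μm/a
copper: f(T) = -0.080·(T−10) [T>10 °C] = -0.8960
  sulphur-dioxide contribution → 0.525 μm/a
  chloride contribution → 1.27 μm/a
  ⇒ r_corr(copper) = 1.795 μm/a
Ordering by μm/a: zinc (2.07) > copper (1.8)

zinc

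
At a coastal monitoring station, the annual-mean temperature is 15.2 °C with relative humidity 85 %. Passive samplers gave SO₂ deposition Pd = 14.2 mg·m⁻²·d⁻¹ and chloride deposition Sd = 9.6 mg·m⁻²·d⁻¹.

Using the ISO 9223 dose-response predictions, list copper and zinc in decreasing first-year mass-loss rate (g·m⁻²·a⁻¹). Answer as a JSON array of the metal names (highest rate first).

["copper", "zinc"]

copper: f(T) = -0.080·(T−10) [T>10 °C] = -0.4160
  SO₂ term: 0.0053·14.2^0.26·exp(0.059·85-0.4160) = 1.05
  Cl⁻ term: 0.01025·9.6^0.27·exp(0.036·85+0.049·15.2) = 0.8479
  r_corr = 1.05 + 0.8479 = 1.898 μm/a
  mass loss = 1.898 μm/a × 8.96 g/cm³ = 17.01 g·m⁻²·a⁻¹
zinc: T>10 °C ⇒ hinge -0.071·(15.2−10) = -0.3692
  Pd branch = 0.0129·Pd^0.44·e^(0.046·RH+f) = 1.43 μm/a
  Sd branch = 0.0175·Sd^0.57·e^(0.008·RH+0.085·T) = 0.4564 μm/a
  sum: 1.43 + 0.4564 → r_corr = 1.886 μm/a
  mass loss = 1.886 μm/a × 7.14 g/cm³ = 13.47 g·m⁻²·a⁻¹
Ordering by g·m⁻²·a⁻¹: copper (17) > zinc (13.5)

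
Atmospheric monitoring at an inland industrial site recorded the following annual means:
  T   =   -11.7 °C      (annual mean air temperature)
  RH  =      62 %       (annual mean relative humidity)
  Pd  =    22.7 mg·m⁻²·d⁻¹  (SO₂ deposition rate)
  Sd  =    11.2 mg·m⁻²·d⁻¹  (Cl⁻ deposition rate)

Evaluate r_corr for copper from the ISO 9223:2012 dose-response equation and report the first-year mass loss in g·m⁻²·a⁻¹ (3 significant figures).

r_corr = 1.20 g·m⁻²·a⁻¹

copper: T≤10 °C ⇒ hinge +0.126·(-11.7−10) = -2.7342
  SO₂ term: 0.0053·22.7^0.26·exp(0.059·62-2.7342) = 0.03006
  Cl⁻ term: 0.01025·11.2^0.27·exp(0.036·62+0.049·-11.7) = 0.1034
  r_corr = 0.03006 + 0.1034 = 0.1334 μm/a
Convert to mass loss: 0.1334 μm/a × 8.96 g/cm³ = 1.196 g·m⁻²·a⁻¹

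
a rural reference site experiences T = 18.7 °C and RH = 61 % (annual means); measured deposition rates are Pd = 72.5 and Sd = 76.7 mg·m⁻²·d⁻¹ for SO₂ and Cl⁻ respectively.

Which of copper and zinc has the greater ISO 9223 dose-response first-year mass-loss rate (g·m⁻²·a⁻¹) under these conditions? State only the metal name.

zinc

copper: T>10 °C ⇒ hinge -0.080·(18.7−10) = -0.6960
  Pd branch = 0.0053·Pd^0.26·e^(0.059·RH+f) = 0.2943 μm/a
  Cl⁻ term: 0.01025·76.7^0.27·exp(0.036·61+0.049·18.7) = 0.7435
  r_corr = 0.2943 + 0.7435 = 1.038 μm/a
  mass loss = 1.038 μm/a × 8.96 g/cm³ = 9.298 g·m⁻²·a⁻¹
zinc: T>10 °C ⇒ hinge -0.071·(18.7−10) = -0.6177
  SO₂ term: 0.0129·72.5^0.44·exp(0.046·61-0.6177) = 0.7577
  Sd branch = 0.0175·Sd^0.57·e^(0.008·RH+0.085·T) = 1.658 μm/a
  r_corr = 0.7577 + 1.658 = 2.416 μm/a
  mass loss = 2.416 μm/a × 7.14 g/cm³ = 17.25 g·m⁻²·a⁻¹
Ordering by g·m⁻²·a⁻¹: zinc (17.2) > copper (9.3)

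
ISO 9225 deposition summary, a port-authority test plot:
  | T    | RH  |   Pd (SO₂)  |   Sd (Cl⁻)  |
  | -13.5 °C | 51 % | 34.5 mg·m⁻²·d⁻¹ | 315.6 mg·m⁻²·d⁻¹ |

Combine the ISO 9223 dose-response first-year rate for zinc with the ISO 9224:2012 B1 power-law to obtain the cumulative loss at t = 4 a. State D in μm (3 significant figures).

zinc: temperature factor f = +0.038·(-23.5) = -0.8930
  Pd branch = 0.0129·Pd^0.44·e^(0.046·RH+f) = 0.262 μm/a
  Sd branch = 0.0175·Sd^0.57·e^(0.008·RH+0.085·T) = 0.222 μm/a
  r_corr = 0.262 + 0.222 = 0.484 μm/a
ISO 9224: D(t) = r_corr · t^b with b = 0.813 (zinc, B1)
  D(4) = 0.484 × 4^0.813 = 0.484 × 3.087 = 1.494 μm

D(4) = 1.49 μm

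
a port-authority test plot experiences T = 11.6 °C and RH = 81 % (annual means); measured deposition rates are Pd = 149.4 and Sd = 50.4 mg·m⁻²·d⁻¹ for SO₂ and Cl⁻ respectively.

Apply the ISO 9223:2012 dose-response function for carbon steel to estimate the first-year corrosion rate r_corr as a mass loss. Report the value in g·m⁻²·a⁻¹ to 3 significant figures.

carbon steel: temperature factor f = -0.054·(1.6) = -0.0864
  Pd branch = 1.77·Pd^0.52·e^(0.02·RH+f) = 110.8 μm/a
  Cl⁻ term: 0.102·50.4^0.62·exp(0.033·81+0.04·11.6) = 26.7
  sum: 110.8 + 26.7 → r_corr = 137.5 μm/a
Convert to mass loss: 137.5 μm/a × 7.85 g/cm³ = 1080 g·m⁻²·a⁻¹

r_corr = 1.08e+03 g·m⁻²·a⁻¹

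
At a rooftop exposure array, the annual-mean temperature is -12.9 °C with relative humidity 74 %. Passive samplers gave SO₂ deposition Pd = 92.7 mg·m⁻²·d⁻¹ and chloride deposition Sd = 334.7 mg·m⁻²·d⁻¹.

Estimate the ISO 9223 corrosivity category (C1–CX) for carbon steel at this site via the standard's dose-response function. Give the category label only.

C3

carbon steel: f(T) = +0.150·(T−10) [T≤10 °C] = -3.4350
  SO₂ term: 1.77·92.7^0.52·exp(0.02·74-3.4350) = 2.641
  Cl⁻ term: 0.102·334.7^0.62·exp(0.033·74+0.04·-12.9) = 25.72
  r_corr = 2.641 + 25.72 = 28.37 μm/a
28.4 μm/a falls in (25, 50] for carbon steel → category C3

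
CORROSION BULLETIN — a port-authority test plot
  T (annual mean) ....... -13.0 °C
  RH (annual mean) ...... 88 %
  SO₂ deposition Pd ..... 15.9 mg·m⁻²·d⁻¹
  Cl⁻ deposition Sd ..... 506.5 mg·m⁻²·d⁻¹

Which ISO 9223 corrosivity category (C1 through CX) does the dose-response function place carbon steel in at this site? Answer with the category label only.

carbon steel: f(T) = +0.150·(T−10) [T≤10 °C] = -3.4500
  sulphur-dioxide contribution → 1.376 μm/a
  chloride contribution → 52.58 μm/a
  total first-year rate 53.95 μm/a
54 μm/a falls in (50, 80] for carbon steel → category C4

C4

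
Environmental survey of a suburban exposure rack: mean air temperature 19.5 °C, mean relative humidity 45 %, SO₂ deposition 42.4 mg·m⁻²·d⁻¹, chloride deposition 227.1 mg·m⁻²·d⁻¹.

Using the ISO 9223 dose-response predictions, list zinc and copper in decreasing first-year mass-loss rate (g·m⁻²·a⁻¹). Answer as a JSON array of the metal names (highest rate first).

zinc: T>10 °C ⇒ hinge -0.071·(19.5−10) = -0.6745
  sulphur-dioxide contribution → 0.2708 μm/a
  chloride contribution → 2.899 μm/a
  total first-year rate 3.17 μm/a
  mass loss = 3.17 μm/a × 7.14 g/cm³ = 22.63 g·m⁻²·a⁻¹
copper: f(T) = -0.080·(T−10) [T>10 °C] = -0.7600
  sulphur-dioxide contribution → 0.09341 μm/a
  chloride contribution → 0.5827 μm/a
  ⇒ r_corr(copper) = 0.6761 μm/a
  mass loss = 0.6761 μm/a × 8.96 g/cm³ = 6.058 g·m⁻²·a⁻¹
Ordering by g·m⁻²·a⁻¹: zinc (22.6) > copper (6.06)

["zinc", "copper"]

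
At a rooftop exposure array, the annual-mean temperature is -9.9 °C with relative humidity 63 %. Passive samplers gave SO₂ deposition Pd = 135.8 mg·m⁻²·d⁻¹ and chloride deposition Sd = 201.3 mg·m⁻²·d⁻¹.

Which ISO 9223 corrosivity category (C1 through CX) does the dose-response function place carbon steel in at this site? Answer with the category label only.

C2

carbon steel: T≤10 °C ⇒ hinge +0.150·(-9.9−10) = -2.9850
  sulphur-dioxide contribution → 4.054 μm/a
  chloride contribution → 14.72 μm/a
  ⇒ r_corr(carbon steel) = 18.77 μm/a
18.8 μm/a falls in (1.3, 25] for carbon steel → category C2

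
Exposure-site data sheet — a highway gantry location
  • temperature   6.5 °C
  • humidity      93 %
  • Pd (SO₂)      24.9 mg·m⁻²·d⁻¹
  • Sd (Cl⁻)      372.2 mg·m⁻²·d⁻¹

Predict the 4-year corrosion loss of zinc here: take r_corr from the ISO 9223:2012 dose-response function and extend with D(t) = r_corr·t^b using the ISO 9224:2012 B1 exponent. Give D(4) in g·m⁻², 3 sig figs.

D(4) = 115 g·m⁻²

zinc: temperature factor f = +0.038·(-3.5) = -0.1330
  Pd branch = 0.0129·Pd^0.44·e^(0.046·RH+f) = 3.35 μm/a
  Sd branch = 0.0175·Sd^0.57·e^(0.008·RH+0.085·T) = 1.868 μm/a
  r_corr = 3.35 + 1.868 = 5.218 μm/a
Power-law: D(4) = r_corr · 4^0.813
  D(4) = 5.218 × 4^0.813 = 5.218 × 3.087 = 16.11 μm
  Mass loss = 16.11 μm × 7.14 g/cm³ = 115 g·m⁻²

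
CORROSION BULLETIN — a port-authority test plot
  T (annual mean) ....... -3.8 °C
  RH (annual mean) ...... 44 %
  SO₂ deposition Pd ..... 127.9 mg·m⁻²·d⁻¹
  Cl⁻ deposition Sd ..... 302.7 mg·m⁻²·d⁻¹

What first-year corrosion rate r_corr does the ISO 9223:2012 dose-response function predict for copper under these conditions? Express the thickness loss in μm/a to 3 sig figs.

copper: f(T) = +0.126·(T−10) [T≤10 °C] = -1.7388
  Pd branch = 0.0053·Pd^0.26·e^(0.059·RH+f) = 0.04409 μm/a
  Cl⁻ term: 0.01025·302.7^0.27·exp(0.036·44+0.049·-3.8) = 0.1939
  sum: 0.04409 + 0.1939 → r_corr = 0.238 μm/a

r_corr = 0.238 μm/a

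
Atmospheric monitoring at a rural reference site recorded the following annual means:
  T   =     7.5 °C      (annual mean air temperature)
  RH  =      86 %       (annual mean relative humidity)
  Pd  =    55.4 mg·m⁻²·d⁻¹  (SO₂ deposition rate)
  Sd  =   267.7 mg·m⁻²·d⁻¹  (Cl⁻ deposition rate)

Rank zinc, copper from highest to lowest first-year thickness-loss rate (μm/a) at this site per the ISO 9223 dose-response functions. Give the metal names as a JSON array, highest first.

["zinc", "copper"]

zinc: temperature factor f = +0.038·(-2.5) = -0.0950
  SO₂ term: 0.0129·55.4^0.44·exp(0.046·86-0.0950) = 3.585
  Sd branch = 0.0175·Sd^0.57·e^(0.008·RH+0.085·T) = 1.594 μm/a
  sum: 3.585 + 1.594 → r_corr = 5.179 μm/a
copper: f(T) = +0.126·(T−10) [T≤10 °C] = -0.3150
  SO₂ term: 0.0053·55.4^0.26·exp(0.059·86-0.3150) = 1.755
  Sd branch = 0.01025·Sd^0.27·e^(0.036·RH+0.049·T) = 1.48 μm/a
  sum: 1.755 + 1.48 → r_corr = 3.236 μm/a
Ordering by μm/a: zinc (5.18) > copper (3.24)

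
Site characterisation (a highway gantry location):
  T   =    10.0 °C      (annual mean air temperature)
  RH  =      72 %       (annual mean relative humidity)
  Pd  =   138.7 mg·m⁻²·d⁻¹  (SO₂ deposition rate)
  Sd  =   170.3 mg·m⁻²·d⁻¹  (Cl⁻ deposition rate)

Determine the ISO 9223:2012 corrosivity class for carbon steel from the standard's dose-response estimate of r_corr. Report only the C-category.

carbon steel: temperature factor f = +0.150·(0.0) = +0.0000
  Pd branch = 1.77·Pd^0.52·e^(0.02·RH+f) = 97.1 μm/a
  Sd branch = 0.102·Sd^0.62·e^(0.033·RH+0.04·T) = 39.59 μm/a
  r_corr = 97.1 + 39.59 = 136.7 μm/a
137 μm/a falls in (80, 200] for carbon steel → category C5

C5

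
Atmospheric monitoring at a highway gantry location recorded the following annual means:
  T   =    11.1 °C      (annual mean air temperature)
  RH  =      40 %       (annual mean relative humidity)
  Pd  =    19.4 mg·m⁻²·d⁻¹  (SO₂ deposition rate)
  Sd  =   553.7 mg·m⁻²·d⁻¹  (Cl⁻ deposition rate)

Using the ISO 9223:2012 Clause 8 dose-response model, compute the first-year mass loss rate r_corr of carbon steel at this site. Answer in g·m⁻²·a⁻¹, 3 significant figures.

carbon steel: f(T) = -0.054·(T−10) [T>10 °C] = -0.0594
  sulphur-dioxide contribution → 17.35 μm/a
  chloride contribution → 29.89 μm/a
  total first-year rate 47.24 μm/a
Convert to mass loss: 47.24 μm/a × 7.85 g/cm³ = 370.8 g·m⁻²·a⁻¹

r_corr = 371 g·m⁻²·a⁻¹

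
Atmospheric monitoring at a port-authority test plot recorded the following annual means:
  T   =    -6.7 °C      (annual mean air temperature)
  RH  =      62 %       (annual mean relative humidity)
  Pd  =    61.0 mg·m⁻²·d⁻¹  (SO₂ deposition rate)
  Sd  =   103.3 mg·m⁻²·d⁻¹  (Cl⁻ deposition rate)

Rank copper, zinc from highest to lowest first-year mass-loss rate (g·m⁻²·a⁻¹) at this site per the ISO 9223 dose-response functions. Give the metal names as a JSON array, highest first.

copper: f(T) = +0.126·(T−10) [T≤10 °C] = -2.1042
  Pd branch = 0.0053·Pd^0.26·e^(0.059·RH+f) = 0.07299 μm/a
  Cl⁻ term: 0.01025·103.3^0.27·exp(0.036·62+0.049·-6.7) = 0.2406
  sum: 0.07299 + 0.2406 → r_corr = 0.3136 μm/a
  mass loss = 0.3136 μm/a × 8.96 g/cm³ = 2.81 g·m⁻²·a⁻¹
zinc: f(T) = +0.038·(T−10) [T≤10 °C] = -0.6346
  Pd branch = 0.0129·Pd^0.44·e^(0.046·RH+f) = 0.723 μm/a
  Sd branch = 0.0175·Sd^0.57·e^(0.008·RH+0.085·T) = 0.2286 μm/a
  sum: 0.723 + 0.2286 → r_corr = 0.9516 μm/a
  mass loss = 0.9516 μm/a × 7.14 g/cm³ = 6.795 g·m⁻²·a⁻¹
Ordering by g·m⁻²·a⁻¹: zinc (6.79) > copper (2.81)

["zinc", "copper"]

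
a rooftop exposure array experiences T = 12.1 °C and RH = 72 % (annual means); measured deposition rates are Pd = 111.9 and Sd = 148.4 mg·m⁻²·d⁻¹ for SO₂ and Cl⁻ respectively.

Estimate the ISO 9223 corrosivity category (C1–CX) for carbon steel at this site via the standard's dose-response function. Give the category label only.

carbon steel: T>10 °C ⇒ hinge -0.054·(12.1−10) = -0.1134
  sulphur-dioxide contribution → 77.54 μm/a
  chloride contribution → 39.53 μm/a
  total first-year rate 117.1 μm/a
Category bounds: 80…200 μm/a bracket r_corr ⇒ C5

C5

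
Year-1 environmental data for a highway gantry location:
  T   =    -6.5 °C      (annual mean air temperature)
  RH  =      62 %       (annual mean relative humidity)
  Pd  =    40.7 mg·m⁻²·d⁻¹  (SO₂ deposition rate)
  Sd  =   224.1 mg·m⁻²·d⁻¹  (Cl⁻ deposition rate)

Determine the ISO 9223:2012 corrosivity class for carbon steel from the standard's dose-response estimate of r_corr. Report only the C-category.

C2

carbon steel: f(T) = +0.150·(T−10) [T≤10 °C] = -2.4750
  sulphur-dioxide contribution → 3.537 μm/a
  chloride contribution → 17.44 μm/a
  total first-year rate 20.98 μm/a
Category bounds: 1.3…25 μm/a bracket r_corr ⇒ C2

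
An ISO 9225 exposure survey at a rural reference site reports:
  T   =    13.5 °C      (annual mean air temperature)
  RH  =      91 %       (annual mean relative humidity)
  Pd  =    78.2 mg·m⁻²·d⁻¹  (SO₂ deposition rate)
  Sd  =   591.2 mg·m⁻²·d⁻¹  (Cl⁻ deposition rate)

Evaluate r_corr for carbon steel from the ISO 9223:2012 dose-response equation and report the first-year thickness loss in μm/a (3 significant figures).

carbon steel: temperature factor f = -0.054·(3.5) = -0.1890
  Pd branch = 1.77·Pd^0.52·e^(0.02·RH+f) = 87.25 μm/a
  Cl⁻ term: 0.102·591.2^0.62·exp(0.033·91+0.04·13.5) = 184.4
  sum: 87.25 + 184.4 → r_corr = 271.7 μm/a

r_corr = 272 μm/a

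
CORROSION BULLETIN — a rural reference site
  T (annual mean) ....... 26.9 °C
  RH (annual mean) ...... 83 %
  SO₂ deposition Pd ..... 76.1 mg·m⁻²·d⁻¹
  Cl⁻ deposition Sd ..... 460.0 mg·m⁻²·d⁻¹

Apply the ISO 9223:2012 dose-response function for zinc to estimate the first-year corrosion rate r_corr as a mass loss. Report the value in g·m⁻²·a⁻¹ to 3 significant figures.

zinc: f(T) = -0.071·(T−10) [T>10 °C] = -1.1999
  Pd branch = 0.0129·Pd^0.44·e^(0.046·RH+f) = 1.19 μm/a
  Cl⁻ term: 0.0175·460.0^0.57·exp(0.008·83+0.085·26.9) = 11.02
  r_corr = 1.19 + 11.02 = 12.21 μm/a
Convert to mass loss: 12.21 μm/a × 7.14 g/cm³ = 87.18 g·m⁻²·a⁻¹

r_corr = 87.2 g·m⁻²·a⁻¹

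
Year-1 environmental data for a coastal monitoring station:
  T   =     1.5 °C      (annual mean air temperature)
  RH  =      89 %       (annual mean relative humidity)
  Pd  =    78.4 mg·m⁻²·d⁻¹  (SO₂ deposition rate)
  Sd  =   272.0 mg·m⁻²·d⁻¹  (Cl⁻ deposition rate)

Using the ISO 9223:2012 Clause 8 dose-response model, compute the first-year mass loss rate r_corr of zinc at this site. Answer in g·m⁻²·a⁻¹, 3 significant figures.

zinc: T≤10 °C ⇒ hinge +0.038·(1.5−10) = -0.3230
  sulphur-dioxide contribution → 3.818 μm/a
  chloride contribution → 0.9893 μm/a
  total first-year rate 4.807 μm/a
Convert to mass loss: 4.807 μm/a × 7.14 g/cm³ = 34.32 g·m⁻²·a⁻¹

r_corr = 34.3 g·m⁻²·a⁻¹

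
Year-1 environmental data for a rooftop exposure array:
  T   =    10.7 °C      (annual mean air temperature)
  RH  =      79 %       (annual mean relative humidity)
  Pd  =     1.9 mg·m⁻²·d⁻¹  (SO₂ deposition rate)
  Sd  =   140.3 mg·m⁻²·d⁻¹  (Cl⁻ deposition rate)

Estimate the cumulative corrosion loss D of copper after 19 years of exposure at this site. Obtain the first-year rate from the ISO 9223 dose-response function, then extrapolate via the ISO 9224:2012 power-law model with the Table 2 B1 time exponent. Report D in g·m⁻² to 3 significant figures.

copper: T>10 °C ⇒ hinge -0.080·(10.7−10) = -0.0560
  SO₂ term: 0.0053·1.9^0.26·exp(0.059·79-0.0560) = 0.6261
  Cl⁻ term: 0.01025·140.3^0.27·exp(0.036·79+0.049·10.7) = 1.13
  sum: 0.6261 + 1.13 → r_corr = 1.757 μm/a
ISO 9224: D(t) = r_corr · t^b with b = 0.667 (copper, B1)
  D(19) = 1.757 × 19^0.667 = 1.757 × 7.127 = 12.52 μm
  Mass loss = 12.52 μm × 8.96 g/cm³ = 112.2 g·m⁻²

D(19) = 112 g·m⁻²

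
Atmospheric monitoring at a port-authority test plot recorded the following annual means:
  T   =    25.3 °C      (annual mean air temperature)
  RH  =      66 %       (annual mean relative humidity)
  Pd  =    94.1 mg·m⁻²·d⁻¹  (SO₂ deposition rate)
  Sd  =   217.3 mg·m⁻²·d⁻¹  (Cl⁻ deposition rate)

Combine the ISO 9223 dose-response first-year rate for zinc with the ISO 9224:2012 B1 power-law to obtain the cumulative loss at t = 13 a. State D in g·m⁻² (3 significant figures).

D(13) = 353 g·m⁻²

zinc: temperature factor f = -0.071·(15.3) = -1.0863
  sulphur-dioxide contribution → 0.6694 μm/a
  chloride contribution → 5.475 μm/a
  ⇒ r_corr(zinc) = 6.145 μm/a
ISO 9224: D(t) = r_corr · t^b with b = 0.813 (zinc, B1)
  D(13) = 6.145 × 13^0.813 = 6.145 × 8.047 = 49.45 μm
  Mass loss = 49.45 μm × 7.14 g/cm³ = 353.1 g·m⁻²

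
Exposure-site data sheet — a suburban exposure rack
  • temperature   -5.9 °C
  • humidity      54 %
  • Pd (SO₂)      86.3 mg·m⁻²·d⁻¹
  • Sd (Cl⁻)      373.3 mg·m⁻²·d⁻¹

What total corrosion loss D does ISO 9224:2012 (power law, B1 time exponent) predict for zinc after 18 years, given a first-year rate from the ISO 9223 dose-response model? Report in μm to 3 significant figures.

D(18) = 11.3 μm

zinc: f(T) = +0.038·(T−10) [T≤10 °C] = -0.6042
  Pd branch = 0.0129·Pd^0.44·e^(0.046·RH+f) = 0.6009 μm/a
  Sd branch = 0.0175·Sd^0.57·e^(0.008·RH+0.085·T) = 0.4774 μm/a
  sum: 0.6009 + 0.4774 → r_corr = 1.078 μm/a
Long-term exponent b (ISO 9224 Table 2, B1) = 0.813
  D(18) = 1.078 × 18^0.813 = 1.078 × 10.48 = 11.31 μm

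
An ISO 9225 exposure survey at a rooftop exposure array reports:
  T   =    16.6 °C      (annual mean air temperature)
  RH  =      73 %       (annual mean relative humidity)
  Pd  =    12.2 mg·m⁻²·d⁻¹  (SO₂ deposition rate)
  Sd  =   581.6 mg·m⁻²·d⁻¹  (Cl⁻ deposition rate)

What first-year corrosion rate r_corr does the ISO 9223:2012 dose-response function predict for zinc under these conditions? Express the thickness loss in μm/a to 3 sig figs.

zinc: T>10 °C ⇒ hinge -0.071·(16.6−10) = -0.4686
  SO₂ term: 0.0129·12.2^0.44·exp(0.046·73-0.4686) = 0.6973
  Cl⁻ term: 0.0175·581.6^0.57·exp(0.008·73+0.085·16.6) = 4.845
  r_corr = 0.6973 + 4.845 = 5.542 μm/a

r_corr = 5.54 μm/a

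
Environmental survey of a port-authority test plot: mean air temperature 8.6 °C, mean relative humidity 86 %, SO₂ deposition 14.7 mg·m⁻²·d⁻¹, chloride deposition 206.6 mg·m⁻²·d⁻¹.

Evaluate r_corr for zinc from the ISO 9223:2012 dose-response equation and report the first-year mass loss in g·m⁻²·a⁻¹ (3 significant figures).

zinc: temperature factor f = +0.038·(-1.4) = -0.0532
  Pd branch = 0.0129·Pd^0.44·e^(0.046·RH+f) = 2.085 μm/a
  Sd branch = 0.0175·Sd^0.57·e^(0.008·RH+0.085·T) = 1.51 μm/a
  r_corr = 2.085 + 1.51 = 3.595 μm/a
Convert to mass loss: 3.595 μm/a × 7.14 g/cm³ = 25.67 g·m⁻²·a⁻¹

r_corr = 25.7 g·m⁻²·a⁻¹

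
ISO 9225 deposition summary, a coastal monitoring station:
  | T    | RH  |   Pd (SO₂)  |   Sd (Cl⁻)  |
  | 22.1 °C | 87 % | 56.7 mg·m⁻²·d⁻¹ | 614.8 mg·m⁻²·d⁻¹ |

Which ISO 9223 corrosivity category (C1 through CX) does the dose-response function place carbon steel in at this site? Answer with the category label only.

CX

carbon steel: f(T) = -0.054·(T−10) [T>10 °C] = -0.6534
  Pd branch = 1.77·Pd^0.52·e^(0.02·RH+f) = 42.83 μm/a
  Cl⁻ term: 0.102·614.8^0.62·exp(0.033·87+0.04·22.1) = 233.6
  sum: 42.83 + 233.6 → r_corr = 276.4 μm/a
276 μm/a falls in (200, 700] for carbon steel → category CX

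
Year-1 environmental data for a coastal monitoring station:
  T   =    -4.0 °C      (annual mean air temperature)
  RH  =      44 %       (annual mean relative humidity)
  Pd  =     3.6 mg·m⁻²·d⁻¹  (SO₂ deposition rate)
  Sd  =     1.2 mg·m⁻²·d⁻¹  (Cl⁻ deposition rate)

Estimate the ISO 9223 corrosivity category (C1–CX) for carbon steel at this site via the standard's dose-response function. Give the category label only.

C2

carbon steel: T≤10 °C ⇒ hinge +0.150·(-4.0−10) = -2.1000
  Pd branch = 1.77·Pd^0.52·e^(0.02·RH+f) = 1.017 μm/a
  Cl⁻ term: 0.102·1.2^0.62·exp(0.033·44+0.04·-4.0) = 0.4157
  r_corr = 1.017 + 0.4157 = 1.433 μm/a
ISO 9223 Table 2 (carbon steel): 1.3 < 1.43 ≤ 25 μm/a ⇒ C2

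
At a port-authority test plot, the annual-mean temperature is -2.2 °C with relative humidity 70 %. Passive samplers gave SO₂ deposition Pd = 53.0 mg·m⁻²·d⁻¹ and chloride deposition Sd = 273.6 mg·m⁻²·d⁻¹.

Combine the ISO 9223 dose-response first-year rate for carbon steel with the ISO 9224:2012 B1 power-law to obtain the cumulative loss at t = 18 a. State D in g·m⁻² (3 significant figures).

D(18) = 1.41e+03 g·m⁻²

carbon steel: T≤10 °C ⇒ hinge +0.150·(-2.2−10) = -1.8300
  SO₂ term: 1.77·53.0^0.52·exp(0.02·70-1.8300) = 9.075
  Sd branch = 0.102·Sd^0.62·e^(0.033·RH+0.04·T) = 30.52 μm/a
  r_corr = 9.075 + 30.52 = 39.6 μm/a
Power-law: D(18) = r_corr · 18^0.523
  D(18) = 39.6 × 18^0.523 = 39.6 × 4.534 = 179.5 μm
  Mass loss = 179.5 μm × 7.85 g/cm³ = 1409 g·m⁻²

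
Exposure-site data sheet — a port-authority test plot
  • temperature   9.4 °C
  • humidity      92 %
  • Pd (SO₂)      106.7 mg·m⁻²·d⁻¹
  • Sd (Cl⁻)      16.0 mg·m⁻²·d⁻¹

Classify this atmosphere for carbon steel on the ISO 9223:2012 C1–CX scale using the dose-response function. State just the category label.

carbon steel: temperature factor f = +0.150·(-0.6) = -0.0900
  sulphur-dioxide contribution → 115.5 μm/a
  chloride contribution → 17.26 μm/a
  ⇒ r_corr(carbon steel) = 132.8 μm/a
133 μm/a falls in (80, 200] for carbon steel → category C5

C5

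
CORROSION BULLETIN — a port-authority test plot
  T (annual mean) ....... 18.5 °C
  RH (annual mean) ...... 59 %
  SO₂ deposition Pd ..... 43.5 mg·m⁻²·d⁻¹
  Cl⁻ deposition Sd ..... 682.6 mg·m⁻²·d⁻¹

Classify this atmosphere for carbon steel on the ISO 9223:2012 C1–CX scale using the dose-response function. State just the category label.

C5

carbon steel: f(T) = -0.054·(T−10) [T>10 °C] = -0.4590
  Pd branch = 1.77·Pd^0.52·e^(0.02·RH+f) = 25.89 μm/a
  Cl⁻ term: 0.102·682.6^0.62·exp(0.033·59+0.04·18.5) = 85.65
  sum: 25.89 + 85.65 → r_corr = 111.5 μm/a
Category bounds: 80…200 μm/a bracket r_corr ⇒ C5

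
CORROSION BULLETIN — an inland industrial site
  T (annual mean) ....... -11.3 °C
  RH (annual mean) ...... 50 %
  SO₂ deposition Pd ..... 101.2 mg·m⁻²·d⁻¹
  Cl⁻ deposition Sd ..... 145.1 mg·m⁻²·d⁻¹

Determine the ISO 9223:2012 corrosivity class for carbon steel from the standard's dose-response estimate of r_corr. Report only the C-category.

C2

carbon steel: temperature factor f = +0.150·(-21.3) = -3.1950
  SO₂ term: 1.77·101.2^0.52·exp(0.02·50-3.1950) = 2.175
  Cl⁻ term: 0.102·145.1^0.62·exp(0.033·50+0.04·-11.3) = 7.398
  sum: 2.175 + 7.398 → r_corr = 9.573 μm/a
9.57 μm/a falls in (1.3, 25] for carbon steel → category C2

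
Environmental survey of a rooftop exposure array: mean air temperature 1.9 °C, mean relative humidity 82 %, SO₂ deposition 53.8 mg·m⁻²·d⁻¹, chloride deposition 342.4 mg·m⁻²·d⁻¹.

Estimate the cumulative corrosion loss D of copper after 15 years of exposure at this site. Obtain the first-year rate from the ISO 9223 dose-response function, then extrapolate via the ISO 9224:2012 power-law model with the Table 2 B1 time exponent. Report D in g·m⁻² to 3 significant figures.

D(15) = 93.9 g·m⁻²

copper: f(T) = +0.126·(T−10) [T≤10 °C] = -1.0206
  Pd branch = 0.0053·Pd^0.26·e^(0.059·RH+f) = 0.6794 μm/a
  Cl⁻ term: 0.01025·342.4^0.27·exp(0.036·82+0.049·1.9) = 1.041
  r_corr = 0.6794 + 1.041 = 1.721 μm/a
Power-law: D(15) = r_corr · 15^0.667
  D(15) = 1.721 × 15^0.667 = 1.721 × 6.088 = 10.47 μm
  Mass loss = 10.47 μm × 8.96 g/cm³ = 93.85 g·m⁻²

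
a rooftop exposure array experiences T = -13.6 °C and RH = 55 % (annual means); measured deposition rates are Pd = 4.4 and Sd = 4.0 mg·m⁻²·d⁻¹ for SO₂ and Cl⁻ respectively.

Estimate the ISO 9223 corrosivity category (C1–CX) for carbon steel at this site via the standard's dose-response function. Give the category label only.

carbon steel: f(T) = +0.150·(T−10) [T≤10 °C] = -3.5400
  Pd branch = 1.77·Pd^0.52·e^(0.02·RH+f) = 0.3333 μm/a
  Sd branch = 0.102·Sd^0.62·e^(0.033·RH+0.04·T) = 0.8587 μm/a
  r_corr = 0.3333 + 0.8587 = 1.192 μm/a
1.19 μm/a falls in (0, 1.3] for carbon steel → category C1

C1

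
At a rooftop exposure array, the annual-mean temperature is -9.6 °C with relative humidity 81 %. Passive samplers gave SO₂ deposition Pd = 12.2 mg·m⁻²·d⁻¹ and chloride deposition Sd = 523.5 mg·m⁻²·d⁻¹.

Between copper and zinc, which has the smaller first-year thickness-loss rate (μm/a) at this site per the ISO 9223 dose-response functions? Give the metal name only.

copper: temperature factor f = +0.126·(-19.6) = -2.4696
  Pd branch = 0.0053·Pd^0.26·e^(0.059·RH+f) = 0.1023 μm/a
  Sd branch = 0.01025·Sd^0.27·e^(0.036·RH+0.049·T) = 0.6411 μm/a
  sum: 0.1023 + 0.6411 → r_corr = 0.7434 μm/a
zinc: T≤10 °C ⇒ hinge +0.038·(-9.6−10) = -0.7448
  Pd branch = 0.0129·Pd^0.44·e^(0.046·RH+f) = 0.7644 μm/a
  Sd branch = 0.0175·Sd^0.57·e^(0.008·RH+0.085·T) = 0.5246 μm/a
  r_corr = 0.7644 + 0.5246 = 1.289 μm/a
Ordering by μm/a: zinc (1.29) > copper (0.743)

copper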